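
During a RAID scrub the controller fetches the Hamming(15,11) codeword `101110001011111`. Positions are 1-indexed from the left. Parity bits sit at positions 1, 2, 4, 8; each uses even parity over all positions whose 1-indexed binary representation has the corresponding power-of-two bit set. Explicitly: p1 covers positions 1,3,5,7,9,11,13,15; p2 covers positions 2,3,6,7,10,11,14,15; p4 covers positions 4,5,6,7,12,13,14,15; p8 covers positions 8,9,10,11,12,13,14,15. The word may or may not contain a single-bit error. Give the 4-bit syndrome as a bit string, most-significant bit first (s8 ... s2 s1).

0001

s1: b1⊕b3⊕b5⊕b7⊕b9⊕b11⊕b13⊕b15 = 1⊕1⊕1⊕0⊕1⊕1⊕1⊕1 = 1
s2: b2⊕b3⊕b6⊕b7⊕b10⊕b11⊕b14⊕b15 = 0⊕1⊕0⊕0⊕0⊕1⊕1⊕1 = 0
s4: b4⊕b5⊕b6⊕b7⊕b12⊕b13⊕b14⊕b15 = 1⊕1⊕0⊕0⊕1⊕1⊕1⊕1 = 0
s8: b8⊕b9⊕b10⊕b11⊕b12⊕b13⊕b14⊕b15 = 0⊕1⊕0⊕1⊕1⊕1⊕1⊕1 = 0
Syndrome (s8...s1) = 0001 → position 1.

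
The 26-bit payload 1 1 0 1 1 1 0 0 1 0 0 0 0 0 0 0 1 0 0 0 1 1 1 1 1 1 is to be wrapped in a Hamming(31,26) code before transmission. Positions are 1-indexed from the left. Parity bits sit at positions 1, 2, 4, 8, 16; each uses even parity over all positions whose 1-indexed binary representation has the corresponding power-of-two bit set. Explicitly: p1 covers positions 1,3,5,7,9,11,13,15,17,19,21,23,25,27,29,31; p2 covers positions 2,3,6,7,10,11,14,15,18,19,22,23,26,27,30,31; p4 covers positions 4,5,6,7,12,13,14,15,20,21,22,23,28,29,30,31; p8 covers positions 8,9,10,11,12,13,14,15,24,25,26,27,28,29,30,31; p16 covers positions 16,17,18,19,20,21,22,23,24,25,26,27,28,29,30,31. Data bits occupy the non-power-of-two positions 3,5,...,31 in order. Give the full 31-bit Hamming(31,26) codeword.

Place data bits at non-power-of-two positions: b3=1, b5=1, b6=0, b7=1, b9=1, b10=1, b11=0, b12=0, b13=1, b14=0, b15=0, b17=0, b18=0, b19=0, b20=0, b21=0, b22=1, b23=0, b24=0, b25=0, b26=1, b27=1, b28=1, b29=1, b30=1, b31=1.
p1 = XOR of data positions {3,5,7,9,11,13,15,17,19,21,23,25,27,29,31} = 1⊕1⊕1⊕1⊕0⊕1⊕0⊕0⊕0⊕0⊕0⊕0⊕1⊕1⊕1 = 0
p2 = XOR of data positions {3,6,7,10,11,14,15,18,19,22,23,26,27,30,31} = 1⊕0⊕1⊕1⊕0⊕0⊕0⊕0⊕0⊕1⊕0⊕1⊕1⊕1⊕1 = 0
p4 = XOR of data positions {5,6,7,12,13,14,15,20,21,22,23,28,29,30,31} = 1⊕0⊕1⊕0⊕1⊕0⊕0⊕0⊕0⊕1⊕0⊕1⊕1⊕1⊕1 = 0
p8 = XOR of data positions {9,10,11,12,13,14,15,24,25,26,27,28,29,30,31} = 1⊕1⊕0⊕0⊕1⊕0⊕0⊕0⊕0⊕1⊕1⊕1⊕1⊕1⊕1 = 1
p16 = XOR of data positions {17,18,19,20,21,22,23,24,25,26,27,28,29,30,31} = 0⊕0⊕0⊕0⊕0⊕1⊕0⊕0⊕0⊕1⊕1⊕1⊕1⊕1⊕1 = 1
Codeword b1..b31 = 0010101111001001000001000111111

0010101111001001000001000111111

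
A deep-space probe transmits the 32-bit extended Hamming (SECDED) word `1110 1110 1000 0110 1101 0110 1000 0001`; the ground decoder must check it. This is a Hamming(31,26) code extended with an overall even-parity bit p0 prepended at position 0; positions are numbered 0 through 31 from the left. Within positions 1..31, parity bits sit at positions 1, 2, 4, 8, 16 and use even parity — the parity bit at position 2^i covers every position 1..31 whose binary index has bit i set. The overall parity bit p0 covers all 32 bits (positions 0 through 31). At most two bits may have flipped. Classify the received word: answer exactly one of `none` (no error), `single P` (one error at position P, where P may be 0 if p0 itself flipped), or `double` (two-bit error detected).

double

s1: b1⊕b3⊕b5⊕b7⊕b9⊕b11⊕b13⊕b15⊕b17⊕b19⊕b21⊕b23⊕b25⊕b27⊕b29⊕b31 = 1⊕0⊕1⊕0⊕0⊕0⊕1⊕0⊕1⊕1⊕1⊕0⊕0⊕0⊕0⊕1 = 1
s2: b2⊕b3⊕b6⊕b7⊕b10⊕b11⊕b14⊕b15⊕b18⊕b19⊕b22⊕b23⊕b26⊕b27⊕b30⊕b31 = 1⊕0⊕1⊕0⊕0⊕0⊕1⊕0⊕0⊕1⊕1⊕0⊕0⊕0⊕0⊕1 = 0
s4: b4⊕b5⊕b6⊕b7⊕b12⊕b13⊕b14⊕b15⊕b20⊕b21⊕b22⊕b23⊕b28⊕b29⊕b30⊕b31 = 1⊕1⊕1⊕0⊕0⊕1⊕1⊕0⊕0⊕1⊕1⊕0⊕0⊕0⊕0⊕1 = 0
s8: b8⊕b9⊕b10⊕b11⊕b12⊕b13⊕b14⊕b15⊕b24⊕b25⊕b26⊕b27⊕b28⊕b29⊕b30⊕b31 = 1⊕0⊕0⊕0⊕0⊕1⊕1⊕0⊕1⊕0⊕0⊕0⊕0⊕0⊕0⊕1 = 1
s16: b16⊕b17⊕b18⊕b19⊕b20⊕b21⊕b22⊕b23⊕b24⊕b25⊕b26⊕b27⊕b28⊕b29⊕b30⊕b31 = 1⊕1⊕0⊕1⊕0⊕1⊕1⊕0⊕1⊕0⊕0⊕0⊕0⊕0⊕0⊕1 = 1
Syndrome (s16...s1) = 11001 → position 25.
Overall parity (XOR of all 32 bits, including p0): 1⊕1⊕1⊕0⊕1⊕1⊕1⊕0⊕1⊕0⊕0⊕0⊕0⊕1⊕1⊕0⊕1⊕1⊕0⊕1⊕0⊕1⊕1⊕0⊕1⊕0⊕0⊕0⊕0⊕0⊕0⊕1 = 0
Overall=0, syndrome position=25 → double-bit error detected (uncorrectable).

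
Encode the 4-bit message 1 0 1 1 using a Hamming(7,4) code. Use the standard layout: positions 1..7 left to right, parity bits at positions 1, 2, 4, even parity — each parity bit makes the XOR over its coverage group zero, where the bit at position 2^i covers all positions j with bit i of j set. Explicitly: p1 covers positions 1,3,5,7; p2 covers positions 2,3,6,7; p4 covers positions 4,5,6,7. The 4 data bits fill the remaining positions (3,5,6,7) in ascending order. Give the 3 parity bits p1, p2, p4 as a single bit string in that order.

Place data bits at non-power-of-two positions: b3=1, b5=0, b6=1, b7=1.
p1 = XOR of data positions {3,5,7} = 1⊕0⊕1 = 0
p2 = XOR of data positions {3,6,7} = 1⊕1⊕1 = 1
p4 = XOR of data positions {5,6,7} = 0⊕1⊕1 = 0
Parity bits p1,p2,p4 = 010

010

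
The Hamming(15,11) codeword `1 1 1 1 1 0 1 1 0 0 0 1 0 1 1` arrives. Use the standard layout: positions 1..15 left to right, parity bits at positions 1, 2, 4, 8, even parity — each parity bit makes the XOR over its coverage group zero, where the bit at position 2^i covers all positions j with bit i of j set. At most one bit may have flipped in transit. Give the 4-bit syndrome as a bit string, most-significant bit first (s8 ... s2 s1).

s1: b1⊕b3⊕b5⊕b7⊕b9⊕b11⊕b13⊕b15 = 1⊕1⊕1⊕1⊕0⊕0⊕0⊕1 = 1
s2: b2⊕b3⊕b6⊕b7⊕b10⊕b11⊕b14⊕b15 = 1⊕1⊕0⊕1⊕0⊕0⊕1⊕1 = 1
s4: b4⊕b5⊕b6⊕b7⊕b12⊕b13⊕b14⊕b15 = 1⊕1⊕0⊕1⊕1⊕0⊕1⊕1 = 0
s8: b8⊕b9⊕b10⊕b11⊕b12⊕b13⊕b14⊕b15 = 1⊕0⊕0⊕0⊕1⊕0⊕1⊕1 = 0
Syndrome (s8...s1) = 0011 → position 3.

0011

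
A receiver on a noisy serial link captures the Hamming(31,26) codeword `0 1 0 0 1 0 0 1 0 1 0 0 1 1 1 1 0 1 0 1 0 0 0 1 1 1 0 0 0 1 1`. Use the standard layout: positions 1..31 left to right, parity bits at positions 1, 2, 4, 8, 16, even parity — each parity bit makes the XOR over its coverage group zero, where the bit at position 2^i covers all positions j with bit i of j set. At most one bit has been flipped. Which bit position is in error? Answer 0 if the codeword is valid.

5

s1: b1⊕b3⊕b5⊕b7⊕b9⊕b11⊕b13⊕b15⊕b17⊕b19⊕b21⊕b23⊕b25⊕b27⊕b29⊕b31 = 0⊕0⊕1⊕0⊕0⊕0⊕1⊕1⊕0⊕0⊕0⊕0⊕1⊕0⊕0⊕1 = 1
s2: b2⊕b3⊕b6⊕b7⊕b10⊕b11⊕b14⊕b15⊕b18⊕b19⊕b22⊕b23⊕b26⊕b27⊕b30⊕b31 = 1⊕0⊕0⊕0⊕1⊕0⊕1⊕1⊕1⊕0⊕0⊕0⊕1⊕0⊕1⊕1 = 0
s4: b4⊕b5⊕b6⊕b7⊕b12⊕b13⊕b14⊕b15⊕b20⊕b21⊕b22⊕b23⊕b28⊕b29⊕b30⊕b31 = 0⊕1⊕0⊕0⊕0⊕1⊕1⊕1⊕1⊕0⊕0⊕0⊕0⊕0⊕1⊕1 = 1
s8: b8⊕b9⊕b10⊕b11⊕b12⊕b13⊕b14⊕b15⊕b24⊕b25⊕b26⊕b27⊕b28⊕b29⊕b30⊕b31 = 1⊕0⊕1⊕0⊕0⊕1⊕1⊕1⊕1⊕1⊕1⊕0⊕0⊕0⊕1⊕1 = 0
s16: b16⊕b17⊕b18⊕b19⊕b20⊕b21⊕b22⊕b23⊕b24⊕b25⊕b26⊕b27⊕b28⊕b29⊕b30⊕b31 = 1⊕0⊕1⊕0⊕1⊕0⊕0⊕0⊕1⊕1⊕1⊕0⊕0⊕0⊕1⊕1 = 0
Syndrome (s16...s1) = 00101 → position 5.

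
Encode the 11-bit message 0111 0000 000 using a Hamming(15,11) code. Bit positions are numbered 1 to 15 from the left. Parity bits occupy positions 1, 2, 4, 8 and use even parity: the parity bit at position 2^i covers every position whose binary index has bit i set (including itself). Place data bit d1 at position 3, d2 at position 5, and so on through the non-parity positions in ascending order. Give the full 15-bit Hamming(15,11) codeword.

Place data bits at non-power-of-two positions: b3=0, b5=1, b6=1, b7=1, b9=0, b10=0, b11=0, b12=0, b13=0, b14=0, b15=0.
p1 = XOR of data positions {3,5,7,9,11,13,15} = 0⊕1⊕1⊕0⊕0⊕0⊕0 = 0
p2 = XOR of data positions {3,6,7,10,11,14,15} = 0⊕1⊕1⊕0⊕0⊕0⊕0 = 0
p4 = XOR of data positions {5,6,7,12,13,14,15} = 1⊕1⊕1⊕0⊕0⊕0⊕0 = 1
p8 = XOR of data positions {9,10,11,12,13,14,15} = 0⊕0⊕0⊕0⊕0⊕0⊕0 = 0
Codeword b1..b15 = 000111100000000

000111100000000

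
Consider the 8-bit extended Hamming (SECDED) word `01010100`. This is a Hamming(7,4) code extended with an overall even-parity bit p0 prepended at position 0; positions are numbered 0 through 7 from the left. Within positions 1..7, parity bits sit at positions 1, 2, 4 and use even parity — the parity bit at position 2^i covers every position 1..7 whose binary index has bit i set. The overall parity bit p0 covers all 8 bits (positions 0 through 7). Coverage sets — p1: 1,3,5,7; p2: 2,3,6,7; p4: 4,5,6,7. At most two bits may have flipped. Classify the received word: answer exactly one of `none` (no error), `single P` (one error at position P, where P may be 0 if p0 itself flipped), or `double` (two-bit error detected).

s1: b1⊕b3⊕b5⊕b7 = 1⊕1⊕1⊕0 = 1
s2: b2⊕b3⊕b6⊕b7 = 0⊕1⊕0⊕0 = 1
s4: b4⊕b5⊕b6⊕b7 = 0⊕1⊕0⊕0 = 1
Syndrome (s4...s1) = 111 → position 7.
Overall parity (XOR of all 8 bits, including p0): 0⊕1⊕0⊕1⊕0⊕1⊕0⊕0 = 1
Overall=1, syndrome position=7 → single-bit error at position 7.

single 7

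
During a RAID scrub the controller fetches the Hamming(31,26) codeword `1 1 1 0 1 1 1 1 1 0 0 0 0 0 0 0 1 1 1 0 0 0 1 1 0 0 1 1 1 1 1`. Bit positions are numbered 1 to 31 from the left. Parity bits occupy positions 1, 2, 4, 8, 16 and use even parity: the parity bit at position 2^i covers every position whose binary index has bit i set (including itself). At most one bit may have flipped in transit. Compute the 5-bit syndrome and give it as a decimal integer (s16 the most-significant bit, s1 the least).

1

s1: b1⊕b3⊕b5⊕b7⊕b9⊕b11⊕b13⊕b15⊕b17⊕b19⊕b21⊕b23⊕b25⊕b27⊕b29⊕b31 = 1⊕1⊕1⊕1⊕1⊕0⊕0⊕0⊕1⊕1⊕0⊕1⊕0⊕1⊕1⊕1 = 1
s2: b2⊕b3⊕b6⊕b7⊕b10⊕b11⊕b14⊕b15⊕b18⊕b19⊕b22⊕b23⊕b26⊕b27⊕b30⊕b31 = 1⊕1⊕1⊕1⊕0⊕0⊕0⊕0⊕1⊕1⊕0⊕1⊕0⊕1⊕1⊕1 = 0
s4: b4⊕b5⊕b6⊕b7⊕b12⊕b13⊕b14⊕b15⊕b20⊕b21⊕b22⊕b23⊕b28⊕b29⊕b30⊕b31 = 0⊕1⊕1⊕1⊕0⊕0⊕0⊕0⊕0⊕0⊕0⊕1⊕1⊕1⊕1⊕1 = 0
s8: b8⊕b9⊕b10⊕b11⊕b12⊕b13⊕b14⊕b15⊕b24⊕b25⊕b26⊕b27⊕b28⊕b29⊕b30⊕b31 = 1⊕1⊕0⊕0⊕0⊕0⊕0⊕0⊕1⊕0⊕0⊕1⊕1⊕1⊕1⊕1 = 0
s16: b16⊕b17⊕b18⊕b19⊕b20⊕b21⊕b22⊕b23⊕b24⊕b25⊕b26⊕b27⊕b28⊕b29⊕b30⊕b31 = 0⊕1⊕1⊕1⊕0⊕0⊕0⊕1⊕1⊕0⊕0⊕1⊕1⊕1⊕1⊕1 = 0
Syndrome (s16...s1) = 00001 → position 1.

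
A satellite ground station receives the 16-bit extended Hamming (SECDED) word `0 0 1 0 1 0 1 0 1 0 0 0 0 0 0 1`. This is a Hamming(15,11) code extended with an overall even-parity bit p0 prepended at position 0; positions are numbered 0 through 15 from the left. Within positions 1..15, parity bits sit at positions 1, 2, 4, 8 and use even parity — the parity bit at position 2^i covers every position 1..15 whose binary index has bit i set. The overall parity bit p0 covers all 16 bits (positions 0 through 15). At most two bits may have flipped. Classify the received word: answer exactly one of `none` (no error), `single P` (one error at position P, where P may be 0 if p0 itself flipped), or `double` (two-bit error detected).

single 7

s1: b1⊕b3⊕b5⊕b7⊕b9⊕b11⊕b13⊕b15 = 0⊕0⊕0⊕0⊕0⊕0⊕0⊕1 = 1
s2: b2⊕b3⊕b6⊕b7⊕b10⊕b11⊕b14⊕b15 = 1⊕0⊕1⊕0⊕0⊕0⊕0⊕1 = 1
s4: b4⊕b5⊕b6⊕b7⊕b12⊕b13⊕b14⊕b15 = 1⊕0⊕1⊕0⊕0⊕0⊕0⊕1 = 1
s8: b8⊕b9⊕b10⊕b11⊕b12⊕b13⊕b14⊕b15 = 1⊕0⊕0⊕0⊕0⊕0⊕0⊕1 = 0
Syndrome (s8...s1) = 0111 → position 7.
Overall parity (XOR of all 16 bits, including p0): 0⊕0⊕1⊕0⊕1⊕0⊕1⊕0⊕1⊕0⊕0⊕0⊕0⊕0⊕0⊕1 = 1
Overall=1, syndrome position=7 → single-bit error at position 7.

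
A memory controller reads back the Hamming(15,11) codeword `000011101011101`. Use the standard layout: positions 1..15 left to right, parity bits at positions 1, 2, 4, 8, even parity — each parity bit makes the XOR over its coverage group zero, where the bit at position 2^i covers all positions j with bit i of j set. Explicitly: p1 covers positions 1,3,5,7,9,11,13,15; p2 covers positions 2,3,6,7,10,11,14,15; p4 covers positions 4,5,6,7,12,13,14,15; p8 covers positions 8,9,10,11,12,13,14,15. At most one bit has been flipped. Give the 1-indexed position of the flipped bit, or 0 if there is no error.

8

s1: b1⊕b3⊕b5⊕b7⊕b9⊕b11⊕b13⊕b15 = 0⊕0⊕1⊕1⊕1⊕1⊕1⊕1 = 0
s2: b2⊕b3⊕b6⊕b7⊕b10⊕b11⊕b14⊕b15 = 0⊕0⊕1⊕1⊕0⊕1⊕0⊕1 = 0
s4: b4⊕b5⊕b6⊕b7⊕b12⊕b13⊕b14⊕b15 = 0⊕1⊕1⊕1⊕1⊕1⊕0⊕1 = 0
s8: b8⊕b9⊕b10⊕b11⊕b12⊕b13⊕b14⊕b15 = 0⊕1⊕0⊕1⊕1⊕1⊕0⊕1 = 1
Syndrome (s8...s1) = 1000 → position 8.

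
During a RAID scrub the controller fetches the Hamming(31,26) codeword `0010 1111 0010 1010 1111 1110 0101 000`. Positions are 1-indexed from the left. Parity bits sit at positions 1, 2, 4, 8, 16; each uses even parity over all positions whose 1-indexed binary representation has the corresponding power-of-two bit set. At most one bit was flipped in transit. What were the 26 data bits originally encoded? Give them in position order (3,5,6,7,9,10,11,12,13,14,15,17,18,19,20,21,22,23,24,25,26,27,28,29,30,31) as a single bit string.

11110010101111111100101000

s1: b1⊕b3⊕b5⊕b7⊕b9⊕b11⊕b13⊕b15⊕b17⊕b19⊕b21⊕b23⊕b25⊕b27⊕b29⊕b31 = 0⊕1⊕1⊕1⊕0⊕1⊕1⊕1⊕1⊕1⊕1⊕1⊕0⊕0⊕0⊕0 = 0
s2: b2⊕b3⊕b6⊕b7⊕b10⊕b11⊕b14⊕b15⊕b18⊕b19⊕b22⊕b23⊕b26⊕b27⊕b30⊕b31 = 0⊕1⊕1⊕1⊕0⊕1⊕0⊕1⊕1⊕1⊕1⊕1⊕1⊕0⊕0⊕0 = 0
s4: b4⊕b5⊕b6⊕b7⊕b12⊕b13⊕b14⊕b15⊕b20⊕b21⊕b22⊕b23⊕b28⊕b29⊕b30⊕b31 = 0⊕1⊕1⊕1⊕0⊕1⊕0⊕1⊕1⊕1⊕1⊕1⊕1⊕0⊕0⊕0 = 0
s8: b8⊕b9⊕b10⊕b11⊕b12⊕b13⊕b14⊕b15⊕b24⊕b25⊕b26⊕b27⊕b28⊕b29⊕b30⊕b31 = 1⊕0⊕0⊕1⊕0⊕1⊕0⊕1⊕0⊕0⊕1⊕0⊕1⊕0⊕0⊕0 = 0
s16: b16⊕b17⊕b18⊕b19⊕b20⊕b21⊕b22⊕b23⊕b24⊕b25⊕b26⊕b27⊕b28⊕b29⊕b30⊕b31 = 0⊕1⊕1⊕1⊕1⊕1⊕1⊕1⊕0⊕0⊕1⊕0⊕1⊕0⊕0⊕0 = 1
Syndrome (s16...s1) = 10000 → position 16.
Flip bit 16: corrected codeword = 0010111100101011111111100101000
Data bits at positions 3,5,6,7,9,10,11,12,13,14,15,17,18,19,20,21,22,23,24,25,26,27,28,29,30,31: 11110010101111111100101000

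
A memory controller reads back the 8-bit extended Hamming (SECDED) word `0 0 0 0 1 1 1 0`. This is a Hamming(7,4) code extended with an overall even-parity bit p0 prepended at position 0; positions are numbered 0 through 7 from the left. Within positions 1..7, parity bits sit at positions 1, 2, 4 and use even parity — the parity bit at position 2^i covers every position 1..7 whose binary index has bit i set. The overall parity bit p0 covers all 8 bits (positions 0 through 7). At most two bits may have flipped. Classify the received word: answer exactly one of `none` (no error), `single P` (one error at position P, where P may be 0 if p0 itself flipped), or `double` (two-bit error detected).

s1: b1⊕b3⊕b5⊕b7 = 0⊕0⊕1⊕0 = 1
s2: b2⊕b3⊕b6⊕b7 = 0⊕0⊕1⊕0 = 1
s4: b4⊕b5⊕b6⊕b7 = 1⊕1⊕1⊕0 = 1
Syndrome (s4...s1) = 111 → position 7.
Overall parity (XOR of all 8 bits, including p0): 0⊕0⊕0⊕0⊕1⊕1⊕1⊕0 = 1
Overall=1, syndrome position=7 → single-bit error at position 7.

single 7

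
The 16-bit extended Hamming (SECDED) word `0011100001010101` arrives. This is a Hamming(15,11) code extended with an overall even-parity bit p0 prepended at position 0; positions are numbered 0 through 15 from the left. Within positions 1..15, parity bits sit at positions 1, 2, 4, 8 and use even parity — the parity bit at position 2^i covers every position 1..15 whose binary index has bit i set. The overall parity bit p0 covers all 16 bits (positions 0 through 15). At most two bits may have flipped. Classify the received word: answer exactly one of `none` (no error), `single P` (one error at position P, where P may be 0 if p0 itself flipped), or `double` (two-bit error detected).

s1: b1⊕b3⊕b5⊕b7⊕b9⊕b11⊕b13⊕b15 = 0⊕1⊕0⊕0⊕1⊕1⊕1⊕1 = 1
s2: b2⊕b3⊕b6⊕b7⊕b10⊕b11⊕b14⊕b15 = 1⊕1⊕0⊕0⊕0⊕1⊕0⊕1 = 0
s4: b4⊕b5⊕b6⊕b7⊕b12⊕b13⊕b14⊕b15 = 1⊕0⊕0⊕0⊕0⊕1⊕0⊕1 = 1
s8: b8⊕b9⊕b10⊕b11⊕b12⊕b13⊕b14⊕b15 = 0⊕1⊕0⊕1⊕0⊕1⊕0⊕1 = 0
Syndrome (s8...s1) = 0101 → position 5.
Overall parity (XOR of all 16 bits, including p0): 0⊕0⊕1⊕1⊕1⊕0⊕0⊕0⊕0⊕1⊕0⊕1⊕0⊕1⊕0⊕1 = 1
Overall=1, syndrome position=5 → single-bit error at position 5.

single 5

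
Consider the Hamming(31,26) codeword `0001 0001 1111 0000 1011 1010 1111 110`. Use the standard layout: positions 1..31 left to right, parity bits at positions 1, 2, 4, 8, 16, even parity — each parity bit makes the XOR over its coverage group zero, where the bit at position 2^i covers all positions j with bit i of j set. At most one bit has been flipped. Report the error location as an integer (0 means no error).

s1: b1⊕b3⊕b5⊕b7⊕b9⊕b11⊕b13⊕b15⊕b17⊕b19⊕b21⊕b23⊕b25⊕b27⊕b29⊕b31 = 0⊕0⊕0⊕0⊕1⊕1⊕0⊕0⊕1⊕1⊕1⊕1⊕1⊕1⊕1⊕0 = 1
s2: b2⊕b3⊕b6⊕b7⊕b10⊕b11⊕b14⊕b15⊕b18⊕b19⊕b22⊕b23⊕b26⊕b27⊕b30⊕b31 = 0⊕0⊕0⊕0⊕1⊕1⊕0⊕0⊕0⊕1⊕0⊕1⊕1⊕1⊕1⊕0 = 1
s4: b4⊕b5⊕b6⊕b7⊕b12⊕b13⊕b14⊕b15⊕b20⊕b21⊕b22⊕b23⊕b28⊕b29⊕b30⊕b31 = 1⊕0⊕0⊕0⊕1⊕0⊕0⊕0⊕1⊕1⊕0⊕1⊕1⊕1⊕1⊕0 = 0
s8: b8⊕b9⊕b10⊕b11⊕b12⊕b13⊕b14⊕b15⊕b24⊕b25⊕b26⊕b27⊕b28⊕b29⊕b30⊕b31 = 1⊕1⊕1⊕1⊕1⊕0⊕0⊕0⊕0⊕1⊕1⊕1⊕1⊕1⊕1⊕0 = 1
s16: b16⊕b17⊕b18⊕b19⊕b20⊕b21⊕b22⊕b23⊕b24⊕b25⊕b26⊕b27⊕b28⊕b29⊕b30⊕b31 = 0⊕1⊕0⊕1⊕1⊕1⊕0⊕1⊕0⊕1⊕1⊕1⊕1⊕1⊕1⊕0 = 1
Syndrome (s16...s1) = 11011 → position 27.

27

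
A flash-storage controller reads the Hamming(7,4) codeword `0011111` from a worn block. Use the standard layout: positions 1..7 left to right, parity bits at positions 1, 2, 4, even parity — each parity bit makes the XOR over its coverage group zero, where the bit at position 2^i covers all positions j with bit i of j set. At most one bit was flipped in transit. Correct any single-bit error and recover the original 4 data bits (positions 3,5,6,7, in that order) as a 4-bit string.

s1: b1⊕b3⊕b5⊕b7 = 0⊕1⊕1⊕1 = 1
s2: b2⊕b3⊕b6⊕b7 = 0⊕1⊕1⊕1 = 1
s4: b4⊕b5⊕b6⊕b7 = 1⊕1⊕1⊕1 = 0
Syndrome (s4...s1) = 011 → position 3.
Flip bit 3: corrected codeword = 0001111
Data bits at positions 3,5,6,7: 0111

0111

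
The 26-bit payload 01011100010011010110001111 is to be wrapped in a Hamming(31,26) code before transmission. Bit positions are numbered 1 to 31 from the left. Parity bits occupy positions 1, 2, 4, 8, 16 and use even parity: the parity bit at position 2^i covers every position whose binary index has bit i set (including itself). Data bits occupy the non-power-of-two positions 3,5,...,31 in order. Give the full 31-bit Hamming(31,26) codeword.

Place data bits at non-power-of-two positions: b3=0, b5=1, b6=0, b7=1, b9=1, b10=1, b11=0, b12=0, b13=0, b14=1, b15=0, b17=0, b18=1, b19=1, b20=0, b21=1, b22=0, b23=1, b24=1, b25=0, b26=0, b27=0, b28=1, b29=1, b30=1, b31=1.
p1 = XOR of data positions {3,5,7,9,11,13,15,17,19,21,23,25,27,29,31} = 0⊕1⊕1⊕1⊕0⊕0⊕0⊕0⊕1⊕1⊕1⊕0⊕0⊕1⊕1 = 0
p2 = XOR of data positions {3,6,7,10,11,14,15,18,19,22,23,26,27,30,31} = 0⊕0⊕1⊕1⊕0⊕1⊕0⊕1⊕1⊕0⊕1⊕0⊕0⊕1⊕1 = 0
p4 = XOR of data positions {5,6,7,12,13,14,15,20,21,22,23,28,29,30,31} = 1⊕0⊕1⊕0⊕0⊕1⊕0⊕0⊕1⊕0⊕1⊕1⊕1⊕1⊕1 = 1
p8 = XOR of data positions {9,10,11,12,13,14,15,24,25,26,27,28,29,30,31} = 1⊕1⊕0⊕0⊕0⊕1⊕0⊕1⊕0⊕0⊕0⊕1⊕1⊕1⊕1 = 0
p16 = XOR of data positions {17,18,19,20,21,22,23,24,25,26,27,28,29,30,31} = 0⊕1⊕1⊕0⊕1⊕0⊕1⊕1⊕0⊕0⊕0⊕1⊕1⊕1⊕1 = 1
Codeword b1..b31 = 0001101011000101011010110001111

0001101011000101011010110001111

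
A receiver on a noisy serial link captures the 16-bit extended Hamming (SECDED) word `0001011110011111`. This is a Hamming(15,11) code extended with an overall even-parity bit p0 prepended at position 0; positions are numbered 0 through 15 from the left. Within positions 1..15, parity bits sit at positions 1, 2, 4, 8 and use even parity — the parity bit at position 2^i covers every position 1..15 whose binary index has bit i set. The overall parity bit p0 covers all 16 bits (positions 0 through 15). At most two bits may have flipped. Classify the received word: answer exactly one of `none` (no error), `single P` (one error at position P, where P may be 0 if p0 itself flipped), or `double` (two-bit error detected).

double

s1: b1⊕b3⊕b5⊕b7⊕b9⊕b11⊕b13⊕b15 = 0⊕1⊕1⊕1⊕0⊕1⊕1⊕1 = 0
s2: b2⊕b3⊕b6⊕b7⊕b10⊕b11⊕b14⊕b15 = 0⊕1⊕1⊕1⊕0⊕1⊕1⊕1 = 0
s4: b4⊕b5⊕b6⊕b7⊕b12⊕b13⊕b14⊕b15 = 0⊕1⊕1⊕1⊕1⊕1⊕1⊕1 = 1
s8: b8⊕b9⊕b10⊕b11⊕b12⊕b13⊕b14⊕b15 = 1⊕0⊕0⊕1⊕1⊕1⊕1⊕1 = 0
Syndrome (s8...s1) = 0100 → position 4.
Overall parity (XOR of all 16 bits, including p0): 0⊕0⊕0⊕1⊕0⊕1⊕1⊕1⊕1⊕0⊕0⊕1⊕1⊕1⊕1⊕1 = 0
Overall=0, syndrome position=4 → double-bit error detected (uncorrectable).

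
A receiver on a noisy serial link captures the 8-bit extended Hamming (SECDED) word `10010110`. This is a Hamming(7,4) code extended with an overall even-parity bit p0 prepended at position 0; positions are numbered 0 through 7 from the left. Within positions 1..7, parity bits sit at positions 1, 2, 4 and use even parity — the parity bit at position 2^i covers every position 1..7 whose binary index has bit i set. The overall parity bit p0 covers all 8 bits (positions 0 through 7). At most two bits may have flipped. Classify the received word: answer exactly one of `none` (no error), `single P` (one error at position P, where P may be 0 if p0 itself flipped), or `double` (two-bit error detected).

s1: b1⊕b3⊕b5⊕b7 = 0⊕1⊕1⊕0 = 0
s2: b2⊕b3⊕b6⊕b7 = 0⊕1⊕1⊕0 = 0
s4: b4⊕b5⊕b6⊕b7 = 0⊕1⊕1⊕0 = 0
Syndrome (s4...s1) = 000 → position 0 (no error).
Overall parity (XOR of all 8 bits, including p0): 1⊕0⊕0⊕1⊕0⊕1⊕1⊕0 = 0
Overall=0, syndrome position=0 → no error.

none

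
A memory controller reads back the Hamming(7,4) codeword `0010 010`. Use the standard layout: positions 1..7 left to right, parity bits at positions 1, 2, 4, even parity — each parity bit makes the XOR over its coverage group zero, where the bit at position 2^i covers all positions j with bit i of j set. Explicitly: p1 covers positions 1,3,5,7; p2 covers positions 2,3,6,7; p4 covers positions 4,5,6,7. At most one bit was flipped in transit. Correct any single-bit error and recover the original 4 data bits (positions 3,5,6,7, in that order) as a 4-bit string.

1110

s1: b1⊕b3⊕b5⊕b7 = 0⊕1⊕0⊕0 = 1
s2: b2⊕b3⊕b6⊕b7 = 0⊕1⊕1⊕0 = 0
s4: b4⊕b5⊕b6⊕b7 = 0⊕0⊕1⊕0 = 1
Syndrome (s4...s1) = 101 → position 5.
Flip bit 5: corrected codeword = 0010110
Data bits at positions 3,5,6,7: 1110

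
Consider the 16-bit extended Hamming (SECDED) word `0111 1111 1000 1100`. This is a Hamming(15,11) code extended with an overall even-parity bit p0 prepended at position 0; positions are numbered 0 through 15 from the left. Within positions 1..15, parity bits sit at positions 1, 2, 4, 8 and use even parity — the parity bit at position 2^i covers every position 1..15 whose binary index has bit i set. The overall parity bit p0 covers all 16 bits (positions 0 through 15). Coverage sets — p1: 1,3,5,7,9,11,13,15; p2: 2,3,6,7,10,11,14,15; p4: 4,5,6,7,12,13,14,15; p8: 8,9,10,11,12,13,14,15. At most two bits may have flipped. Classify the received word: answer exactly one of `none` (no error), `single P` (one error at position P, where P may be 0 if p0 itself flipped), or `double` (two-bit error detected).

s1: b1⊕b3⊕b5⊕b7⊕b9⊕b11⊕b13⊕b15 = 1⊕1⊕1⊕1⊕0⊕0⊕1⊕0 = 1
s2: b2⊕b3⊕b6⊕b7⊕b10⊕b11⊕b14⊕b15 = 1⊕1⊕1⊕1⊕0⊕0⊕0⊕0 = 0
s4: b4⊕b5⊕b6⊕b7⊕b12⊕b13⊕b14⊕b15 = 1⊕1⊕1⊕1⊕1⊕1⊕0⊕0 = 0
s8: b8⊕b9⊕b10⊕b11⊕b12⊕b13⊕b14⊕b15 = 1⊕0⊕0⊕0⊕1⊕1⊕0⊕0 = 1
Syndrome (s8...s1) = 1001 → position 9.
Overall parity (XOR of all 16 bits, including p0): 0⊕1⊕1⊕1⊕1⊕1⊕1⊕1⊕1⊕0⊕0⊕0⊕1⊕1⊕0⊕0 = 0
Overall=0, syndrome position=9 → double-bit error detected (uncorrectable).

double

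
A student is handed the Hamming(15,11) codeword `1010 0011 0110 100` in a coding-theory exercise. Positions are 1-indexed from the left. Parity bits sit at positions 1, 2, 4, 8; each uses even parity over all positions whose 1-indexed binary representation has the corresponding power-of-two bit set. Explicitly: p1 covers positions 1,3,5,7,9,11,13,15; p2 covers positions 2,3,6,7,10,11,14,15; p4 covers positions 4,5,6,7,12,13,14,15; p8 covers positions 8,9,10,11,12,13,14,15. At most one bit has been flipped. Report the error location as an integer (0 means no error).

1

s1: b1⊕b3⊕b5⊕b7⊕b9⊕b11⊕b13⊕b15 = 1⊕1⊕0⊕1⊕0⊕1⊕1⊕0 = 1
s2: b2⊕b3⊕b6⊕b7⊕b10⊕b11⊕b14⊕b15 = 0⊕1⊕0⊕1⊕1⊕1⊕0⊕0 = 0
s4: b4⊕b5⊕b6⊕b7⊕b12⊕b13⊕b14⊕b15 = 0⊕0⊕0⊕1⊕0⊕1⊕0⊕0 = 0
s8: b8⊕b9⊕b10⊕b11⊕b12⊕b13⊕b14⊕b15 = 1⊕0⊕1⊕1⊕0⊕1⊕0⊕0 = 0
Syndrome (s8...s1) = 0001 → position 1.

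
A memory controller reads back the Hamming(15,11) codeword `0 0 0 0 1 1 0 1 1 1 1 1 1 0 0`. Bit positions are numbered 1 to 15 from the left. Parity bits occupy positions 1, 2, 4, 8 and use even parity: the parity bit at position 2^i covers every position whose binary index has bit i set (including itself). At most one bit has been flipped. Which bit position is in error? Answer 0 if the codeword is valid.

s1: b1⊕b3⊕b5⊕b7⊕b9⊕b11⊕b13⊕b15 = 0⊕0⊕1⊕0⊕1⊕1⊕1⊕0 = 0
s2: b2⊕b3⊕b6⊕b7⊕b10⊕b11⊕b14⊕b15 = 0⊕0⊕1⊕0⊕1⊕1⊕0⊕0 = 1
s4: b4⊕b5⊕b6⊕b7⊕b12⊕b13⊕b14⊕b15 = 0⊕1⊕1⊕0⊕1⊕1⊕0⊕0 = 0
s8: b8⊕b9⊕b10⊕b11⊕b12⊕b13⊕b14⊕b15 = 1⊕1⊕1⊕1⊕1⊕1⊕0⊕0 = 0
Syndrome (s8...s1) = 0010 → position 2.

2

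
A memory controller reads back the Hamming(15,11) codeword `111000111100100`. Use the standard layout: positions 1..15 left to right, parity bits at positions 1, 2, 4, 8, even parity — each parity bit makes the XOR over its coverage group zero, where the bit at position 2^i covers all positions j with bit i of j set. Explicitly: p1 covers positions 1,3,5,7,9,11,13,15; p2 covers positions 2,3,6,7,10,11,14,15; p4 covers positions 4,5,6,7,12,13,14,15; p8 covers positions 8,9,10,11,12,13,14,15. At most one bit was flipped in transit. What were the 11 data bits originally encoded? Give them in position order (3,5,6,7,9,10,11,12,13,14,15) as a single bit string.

10011100100

s1: b1⊕b3⊕b5⊕b7⊕b9⊕b11⊕b13⊕b15 = 1⊕1⊕0⊕1⊕1⊕0⊕1⊕0 = 1
s2: b2⊕b3⊕b6⊕b7⊕b10⊕b11⊕b14⊕b15 = 1⊕1⊕0⊕1⊕1⊕0⊕0⊕0 = 0
s4: b4⊕b5⊕b6⊕b7⊕b12⊕b13⊕b14⊕b15 = 0⊕0⊕0⊕1⊕0⊕1⊕0⊕0 = 0
s8: b8⊕b9⊕b10⊕b11⊕b12⊕b13⊕b14⊕b15 = 1⊕1⊕1⊕0⊕0⊕1⊕0⊕0 = 0
Syndrome (s8...s1) = 0001 → position 1.
Flip bit 1: corrected codeword = 011000111100100
Data bits at positions 3,5,6,7,9,10,11,12,13,14,15: 10011100100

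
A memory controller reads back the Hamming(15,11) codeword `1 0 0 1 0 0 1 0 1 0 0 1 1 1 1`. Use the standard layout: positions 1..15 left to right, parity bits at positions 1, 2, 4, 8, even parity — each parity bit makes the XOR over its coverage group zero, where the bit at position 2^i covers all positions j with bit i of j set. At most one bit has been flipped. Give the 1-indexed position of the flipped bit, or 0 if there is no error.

11

s1: b1⊕b3⊕b5⊕b7⊕b9⊕b11⊕b13⊕b15 = 1⊕0⊕0⊕1⊕1⊕0⊕1⊕1 = 1
s2: b2⊕b3⊕b6⊕b7⊕b10⊕b11⊕b14⊕b15 = 0⊕0⊕0⊕1⊕0⊕0⊕1⊕1 = 1
s4: b4⊕b5⊕b6⊕b7⊕b12⊕b13⊕b14⊕b15 = 1⊕0⊕0⊕1⊕1⊕1⊕1⊕1 = 0
s8: b8⊕b9⊕b10⊕b11⊕b12⊕b13⊕b14⊕b15 = 0⊕1⊕0⊕0⊕1⊕1⊕1⊕1 = 1
Syndrome (s8...s1) = 1011 → position 11.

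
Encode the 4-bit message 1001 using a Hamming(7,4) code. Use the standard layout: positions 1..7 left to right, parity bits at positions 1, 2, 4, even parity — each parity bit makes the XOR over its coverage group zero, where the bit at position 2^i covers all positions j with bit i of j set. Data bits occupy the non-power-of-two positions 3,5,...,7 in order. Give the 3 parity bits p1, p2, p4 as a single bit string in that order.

001

Place data bits at non-power-of-two positions: b3=1, b5=0, b6=0, b7=1.
p1 = XOR of data positions {3,5,7} = 1⊕0⊕1 = 0
p2 = XOR of data positions {3,6,7} = 1⊕0⊕1 = 0
p4 = XOR of data positions {5,6,7} = 0⊕0⊕1 = 1
Parity bits p1,p2,p4 = 001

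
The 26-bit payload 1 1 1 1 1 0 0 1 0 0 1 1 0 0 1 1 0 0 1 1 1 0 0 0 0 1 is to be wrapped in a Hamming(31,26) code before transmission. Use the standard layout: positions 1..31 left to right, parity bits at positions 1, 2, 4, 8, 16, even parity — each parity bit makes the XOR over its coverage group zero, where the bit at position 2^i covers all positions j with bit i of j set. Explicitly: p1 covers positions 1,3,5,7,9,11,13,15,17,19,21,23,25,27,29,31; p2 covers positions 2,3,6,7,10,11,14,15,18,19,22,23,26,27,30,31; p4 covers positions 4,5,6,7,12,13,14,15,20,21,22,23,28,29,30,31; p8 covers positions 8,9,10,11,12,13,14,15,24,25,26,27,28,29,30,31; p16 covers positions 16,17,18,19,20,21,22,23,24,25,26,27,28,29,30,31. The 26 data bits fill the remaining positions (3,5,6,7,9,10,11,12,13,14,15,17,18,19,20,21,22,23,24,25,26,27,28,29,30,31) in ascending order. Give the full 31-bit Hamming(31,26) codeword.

Place data bits at non-power-of-two positions: b3=1, b5=1, b6=1, b7=1, b9=1, b10=0, b11=0, b12=1, b13=0, b14=0, b15=1, b17=1, b18=0, b19=0, b20=1, b21=1, b22=0, b23=0, b24=1, b25=1, b26=1, b27=0, b28=0, b29=0, b30=0, b31=1.
p1 = XOR of data positions {3,5,7,9,11,13,15,17,19,21,23,25,27,29,31} = 1⊕1⊕1⊕1⊕0⊕0⊕1⊕1⊕0⊕1⊕0⊕1⊕0⊕0⊕1 = 1
p2 = XOR of data positions {3,6,7,10,11,14,15,18,19,22,23,26,27,30,31} = 1⊕1⊕1⊕0⊕0⊕0⊕1⊕0⊕0⊕0⊕0⊕1⊕0⊕0⊕1 = 0
p4 = XOR of data positions {5,6,7,12,13,14,15,20,21,22,23,28,29,30,31} = 1⊕1⊕1⊕1⊕0⊕0⊕1⊕1⊕1⊕0⊕0⊕0⊕0⊕0⊕1 = 0
p8 = XOR of data positions {9,10,11,12,13,14,15,24,25,26,27,28,29,30,31} = 1⊕0⊕0⊕1⊕0⊕0⊕1⊕1⊕1⊕1⊕0⊕0⊕0⊕0⊕1 = 1
p16 = XOR of data positions {17,18,19,20,21,22,23,24,25,26,27,28,29,30,31} = 1⊕0⊕0⊕1⊕1⊕0⊕0⊕1⊕1⊕1⊕0⊕0⊕0⊕0⊕1 = 1
Codeword b1..b31 = 1010111110010011100110011100001

1010111110010011100110011100001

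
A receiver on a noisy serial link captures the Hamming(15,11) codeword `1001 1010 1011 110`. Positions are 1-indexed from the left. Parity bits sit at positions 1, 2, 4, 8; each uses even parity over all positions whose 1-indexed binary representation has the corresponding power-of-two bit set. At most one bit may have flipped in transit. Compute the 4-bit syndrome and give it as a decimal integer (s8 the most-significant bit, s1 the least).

10

s1: b1⊕b3⊕b5⊕b7⊕b9⊕b11⊕b13⊕b15 = 1⊕0⊕1⊕1⊕1⊕1⊕1⊕0 = 0
s2: b2⊕b3⊕b6⊕b7⊕b10⊕b11⊕b14⊕b15 = 0⊕0⊕0⊕1⊕0⊕1⊕1⊕0 = 1
s4: b4⊕b5⊕b6⊕b7⊕b12⊕b13⊕b14⊕b15 = 1⊕1⊕0⊕1⊕1⊕1⊕1⊕0 = 0
s8: b8⊕b9⊕b10⊕b11⊕b12⊕b13⊕b14⊕b15 = 0⊕1⊕0⊕1⊕1⊕1⊕1⊕0 = 1
Syndrome (s8...s1) = 1010 → position 10.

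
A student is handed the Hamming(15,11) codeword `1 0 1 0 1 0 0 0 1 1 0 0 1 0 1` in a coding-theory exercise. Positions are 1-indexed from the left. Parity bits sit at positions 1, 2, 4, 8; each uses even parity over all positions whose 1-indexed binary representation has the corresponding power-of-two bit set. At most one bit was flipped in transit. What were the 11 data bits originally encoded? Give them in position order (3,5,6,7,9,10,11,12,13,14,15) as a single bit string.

s1: b1⊕b3⊕b5⊕b7⊕b9⊕b11⊕b13⊕b15 = 1⊕1⊕1⊕0⊕1⊕0⊕1⊕1 = 0
s2: b2⊕b3⊕b6⊕b7⊕b10⊕b11⊕b14⊕b15 = 0⊕1⊕0⊕0⊕1⊕0⊕0⊕1 = 1
s4: b4⊕b5⊕b6⊕b7⊕b12⊕b13⊕b14⊕b15 = 0⊕1⊕0⊕0⊕0⊕1⊕0⊕1 = 1
s8: b8⊕b9⊕b10⊕b11⊕b12⊕b13⊕b14⊕b15 = 0⊕1⊕1⊕0⊕0⊕1⊕0⊕1 = 0
Syndrome (s8...s1) = 0110 → position 6.
Flip bit 6: corrected codeword = 101011001100101
Data bits at positions 3,5,6,7,9,10,11,12,13,14,15: 11101100101

11101100101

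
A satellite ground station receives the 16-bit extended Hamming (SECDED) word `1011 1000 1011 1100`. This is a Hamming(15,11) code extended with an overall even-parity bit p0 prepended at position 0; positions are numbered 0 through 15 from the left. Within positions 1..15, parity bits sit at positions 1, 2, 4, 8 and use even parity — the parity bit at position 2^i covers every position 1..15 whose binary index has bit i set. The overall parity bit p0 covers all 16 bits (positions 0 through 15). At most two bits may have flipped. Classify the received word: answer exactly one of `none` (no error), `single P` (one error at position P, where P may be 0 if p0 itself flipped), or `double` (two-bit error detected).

s1: b1⊕b3⊕b5⊕b7⊕b9⊕b11⊕b13⊕b15 = 0⊕1⊕0⊕0⊕0⊕1⊕1⊕0 = 1
s2: b2⊕b3⊕b6⊕b7⊕b10⊕b11⊕b14⊕b15 = 1⊕1⊕0⊕0⊕1⊕1⊕0⊕0 = 0
s4: b4⊕b5⊕b6⊕b7⊕b12⊕b13⊕b14⊕b15 = 1⊕0⊕0⊕0⊕1⊕1⊕0⊕0 = 1
s8: b8⊕b9⊕b10⊕b11⊕b12⊕b13⊕b14⊕b15 = 1⊕0⊕1⊕1⊕1⊕1⊕0⊕0 = 1
Syndrome (s8...s1) = 1101 → position 13.
Overall parity (XOR of all 16 bits, including p0): 1⊕0⊕1⊕1⊕1⊕0⊕0⊕0⊕1⊕0⊕1⊕1⊕1⊕1⊕0⊕0 = 1
Overall=1, syndrome position=13 → single-bit error at position 13.

single 13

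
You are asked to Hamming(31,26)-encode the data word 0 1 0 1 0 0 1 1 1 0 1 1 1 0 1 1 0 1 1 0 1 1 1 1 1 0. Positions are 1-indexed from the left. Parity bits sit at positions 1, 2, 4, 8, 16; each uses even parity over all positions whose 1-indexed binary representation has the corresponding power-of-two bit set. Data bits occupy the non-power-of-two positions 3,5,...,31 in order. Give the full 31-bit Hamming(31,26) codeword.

0001101000111011110110110111110

Place data bits at non-power-of-two positions: b3=0, b5=1, b6=0, b7=1, b9=0, b10=0, b11=1, b12=1, b13=1, b14=0, b15=1, b17=1, b18=1, b19=0, b20=1, b21=1, b22=0, b23=1, b24=1, b25=0, b26=1, b27=1, b28=1, b29=1, b30=1, b31=0.
p1 = XOR of data positions {3,5,7,9,11,13,15,17,19,21,23,25,27,29,31} = 0⊕1⊕1⊕0⊕1⊕1⊕1⊕1⊕0⊕1⊕1⊕0⊕1⊕1⊕0 = 0
p2 = XOR of data positions {3,6,7,10,11,14,15,18,19,22,23,26,27,30,31} = 0⊕0⊕1⊕0⊕1⊕0⊕1⊕1⊕0⊕0⊕1⊕1⊕1⊕1⊕0 = 0
p4 = XOR of data positions {5,6,7,12,13,14,15,20,21,22,23,28,29,30,31} = 1⊕0⊕1⊕1⊕1⊕0⊕1⊕1⊕1⊕0⊕1⊕1⊕1⊕1⊕0 = 1
p8 = XOR of data positions {9,10,11,12,13,14,15,24,25,26,27,28,29,30,31} = 0⊕0⊕1⊕1⊕1⊕0⊕1⊕1⊕0⊕1⊕1⊕1⊕1⊕1⊕0 = 0
p16 = XOR of data positions {17,18,19,20,21,22,23,24,25,26,27,28,29,30,31} = 1⊕1⊕0⊕1⊕1⊕0⊕1⊕1⊕0⊕1⊕1⊕1⊕1⊕1⊕0 = 1
Codeword b1..b31 = 0001101000111011110110110111110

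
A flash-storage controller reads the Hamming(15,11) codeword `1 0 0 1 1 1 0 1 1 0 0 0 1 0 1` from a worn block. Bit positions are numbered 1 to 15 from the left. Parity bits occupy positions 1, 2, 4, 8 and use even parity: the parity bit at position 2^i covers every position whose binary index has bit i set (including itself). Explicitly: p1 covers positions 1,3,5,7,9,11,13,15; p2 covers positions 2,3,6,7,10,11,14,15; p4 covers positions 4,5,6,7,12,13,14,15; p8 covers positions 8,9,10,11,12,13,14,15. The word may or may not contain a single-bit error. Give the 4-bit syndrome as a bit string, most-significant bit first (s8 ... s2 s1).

s1: b1⊕b3⊕b5⊕b7⊕b9⊕b11⊕b13⊕b15 = 1⊕0⊕1⊕0⊕1⊕0⊕1⊕1 = 1
s2: b2⊕b3⊕b6⊕b7⊕b10⊕b11⊕b14⊕b15 = 0⊕0⊕1⊕0⊕0⊕0⊕0⊕1 = 0
s4: b4⊕b5⊕b6⊕b7⊕b12⊕b13⊕b14⊕b15 = 1⊕1⊕1⊕0⊕0⊕1⊕0⊕1 = 1
s8: b8⊕b9⊕b10⊕b11⊕b12⊕b13⊕b14⊕b15 = 1⊕1⊕0⊕0⊕0⊕1⊕0⊕1 = 0
Syndrome (s8...s1) = 0101 → position 5.

0101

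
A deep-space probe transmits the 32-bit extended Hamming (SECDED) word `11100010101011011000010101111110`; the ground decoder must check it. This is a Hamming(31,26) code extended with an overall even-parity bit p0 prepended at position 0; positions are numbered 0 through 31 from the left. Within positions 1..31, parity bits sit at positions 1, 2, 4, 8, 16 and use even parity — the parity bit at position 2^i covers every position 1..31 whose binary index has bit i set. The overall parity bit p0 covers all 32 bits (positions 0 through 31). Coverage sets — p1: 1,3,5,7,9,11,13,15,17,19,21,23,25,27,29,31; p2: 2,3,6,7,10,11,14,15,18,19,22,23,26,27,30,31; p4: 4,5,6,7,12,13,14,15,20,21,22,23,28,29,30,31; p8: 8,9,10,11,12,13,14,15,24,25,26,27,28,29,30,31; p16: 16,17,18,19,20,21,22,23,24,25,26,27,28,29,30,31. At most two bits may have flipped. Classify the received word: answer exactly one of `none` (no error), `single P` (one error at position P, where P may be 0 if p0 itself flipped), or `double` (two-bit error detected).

s1: b1⊕b3⊕b5⊕b7⊕b9⊕b11⊕b13⊕b15⊕b17⊕b19⊕b21⊕b23⊕b25⊕b27⊕b29⊕b31 = 1⊕0⊕0⊕0⊕0⊕0⊕1⊕1⊕0⊕0⊕1⊕1⊕1⊕1⊕1⊕0 = 0
s2: b2⊕b3⊕b6⊕b7⊕b10⊕b11⊕b14⊕b15⊕b18⊕b19⊕b22⊕b23⊕b26⊕b27⊕b30⊕b31 = 1⊕0⊕1⊕0⊕1⊕0⊕0⊕1⊕0⊕0⊕0⊕1⊕1⊕1⊕1⊕0 = 0
s4: b4⊕b5⊕b6⊕b7⊕b12⊕b13⊕b14⊕b15⊕b20⊕b21⊕b22⊕b23⊕b28⊕b29⊕b30⊕b31 = 0⊕0⊕1⊕0⊕1⊕1⊕0⊕1⊕0⊕1⊕0⊕1⊕1⊕1⊕1⊕0 = 1
s8: b8⊕b9⊕b10⊕b11⊕b12⊕b13⊕b14⊕b15⊕b24⊕b25⊕b26⊕b27⊕b28⊕b29⊕b30⊕b31 = 1⊕0⊕1⊕0⊕1⊕1⊕0⊕1⊕0⊕1⊕1⊕1⊕1⊕1⊕1⊕0 = 1
s16: b16⊕b17⊕b18⊕b19⊕b20⊕b21⊕b22⊕b23⊕b24⊕b25⊕b26⊕b27⊕b28⊕b29⊕b30⊕b31 = 1⊕0⊕0⊕0⊕0⊕1⊕0⊕1⊕0⊕1⊕1⊕1⊕1⊕1⊕1⊕0 = 1
Syndrome (s16...s1) = 11100 → position 28.
Overall parity (XOR of all 32 bits, including p0): 1⊕1⊕1⊕0⊕0⊕0⊕1⊕0⊕1⊕0⊕1⊕0⊕1⊕1⊕0⊕1⊕1⊕0⊕0⊕0⊕0⊕1⊕0⊕1⊕0⊕1⊕1⊕1⊕1⊕1⊕1⊕0 = 0
Overall=0, syndrome position=28 → double-bit error detected (uncorrectable).

double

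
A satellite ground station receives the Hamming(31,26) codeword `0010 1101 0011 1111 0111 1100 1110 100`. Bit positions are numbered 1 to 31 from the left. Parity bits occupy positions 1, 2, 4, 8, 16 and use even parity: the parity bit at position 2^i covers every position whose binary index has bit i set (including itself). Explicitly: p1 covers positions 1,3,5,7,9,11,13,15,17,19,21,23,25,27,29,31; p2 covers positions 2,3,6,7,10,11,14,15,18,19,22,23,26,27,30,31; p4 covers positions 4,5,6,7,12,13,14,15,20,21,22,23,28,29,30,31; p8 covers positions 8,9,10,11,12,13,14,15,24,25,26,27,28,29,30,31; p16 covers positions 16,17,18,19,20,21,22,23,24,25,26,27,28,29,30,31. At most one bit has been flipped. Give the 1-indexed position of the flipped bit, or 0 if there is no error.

s1: b1⊕b3⊕b5⊕b7⊕b9⊕b11⊕b13⊕b15⊕b17⊕b19⊕b21⊕b23⊕b25⊕b27⊕b29⊕b31 = 0⊕1⊕1⊕0⊕0⊕1⊕1⊕1⊕0⊕1⊕1⊕0⊕1⊕1⊕1⊕0 = 0
s2: b2⊕b3⊕b6⊕b7⊕b10⊕b11⊕b14⊕b15⊕b18⊕b19⊕b22⊕b23⊕b26⊕b27⊕b30⊕b31 = 0⊕1⊕1⊕0⊕0⊕1⊕1⊕1⊕1⊕1⊕1⊕0⊕1⊕1⊕0⊕0 = 0
s4: b4⊕b5⊕b6⊕b7⊕b12⊕b13⊕b14⊕b15⊕b20⊕b21⊕b22⊕b23⊕b28⊕b29⊕b30⊕b31 = 0⊕1⊕1⊕0⊕1⊕1⊕1⊕1⊕1⊕1⊕1⊕0⊕0⊕1⊕0⊕0 = 0
s8: b8⊕b9⊕b10⊕b11⊕b12⊕b13⊕b14⊕b15⊕b24⊕b25⊕b26⊕b27⊕b28⊕b29⊕b30⊕b31 = 1⊕0⊕0⊕1⊕1⊕1⊕1⊕1⊕0⊕1⊕1⊕1⊕0⊕1⊕0⊕0 = 0
s16: b16⊕b17⊕b18⊕b19⊕b20⊕b21⊕b22⊕b23⊕b24⊕b25⊕b26⊕b27⊕b28⊕b29⊕b30⊕b31 = 1⊕0⊕1⊕1⊕1⊕1⊕1⊕0⊕0⊕1⊕1⊕1⊕0⊕1⊕0⊕0 = 0
Syndrome (s16...s1) = 00000 → position 0 (no error).

0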